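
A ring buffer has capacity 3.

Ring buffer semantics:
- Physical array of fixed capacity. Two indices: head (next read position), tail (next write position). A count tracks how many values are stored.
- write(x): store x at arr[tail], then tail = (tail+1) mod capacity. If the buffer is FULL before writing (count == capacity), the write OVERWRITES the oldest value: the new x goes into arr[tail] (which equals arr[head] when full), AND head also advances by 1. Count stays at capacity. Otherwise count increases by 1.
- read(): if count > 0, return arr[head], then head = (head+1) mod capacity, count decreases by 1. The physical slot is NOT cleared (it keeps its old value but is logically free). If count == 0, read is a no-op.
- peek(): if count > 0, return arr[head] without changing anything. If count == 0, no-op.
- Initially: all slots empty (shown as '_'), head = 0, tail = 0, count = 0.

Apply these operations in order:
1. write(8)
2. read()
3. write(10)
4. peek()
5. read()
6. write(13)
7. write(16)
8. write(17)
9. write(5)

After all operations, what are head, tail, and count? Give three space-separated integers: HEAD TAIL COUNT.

Answer: 0 0 3

Derivation:
After op 1 (write(8)): arr=[8 _ _] head=0 tail=1 count=1
After op 2 (read()): arr=[8 _ _] head=1 tail=1 count=0
After op 3 (write(10)): arr=[8 10 _] head=1 tail=2 count=1
After op 4 (peek()): arr=[8 10 _] head=1 tail=2 count=1
After op 5 (read()): arr=[8 10 _] head=2 tail=2 count=0
After op 6 (write(13)): arr=[8 10 13] head=2 tail=0 count=1
After op 7 (write(16)): arr=[16 10 13] head=2 tail=1 count=2
After op 8 (write(17)): arr=[16 17 13] head=2 tail=2 count=3
After op 9 (write(5)): arr=[16 17 5] head=0 tail=0 count=3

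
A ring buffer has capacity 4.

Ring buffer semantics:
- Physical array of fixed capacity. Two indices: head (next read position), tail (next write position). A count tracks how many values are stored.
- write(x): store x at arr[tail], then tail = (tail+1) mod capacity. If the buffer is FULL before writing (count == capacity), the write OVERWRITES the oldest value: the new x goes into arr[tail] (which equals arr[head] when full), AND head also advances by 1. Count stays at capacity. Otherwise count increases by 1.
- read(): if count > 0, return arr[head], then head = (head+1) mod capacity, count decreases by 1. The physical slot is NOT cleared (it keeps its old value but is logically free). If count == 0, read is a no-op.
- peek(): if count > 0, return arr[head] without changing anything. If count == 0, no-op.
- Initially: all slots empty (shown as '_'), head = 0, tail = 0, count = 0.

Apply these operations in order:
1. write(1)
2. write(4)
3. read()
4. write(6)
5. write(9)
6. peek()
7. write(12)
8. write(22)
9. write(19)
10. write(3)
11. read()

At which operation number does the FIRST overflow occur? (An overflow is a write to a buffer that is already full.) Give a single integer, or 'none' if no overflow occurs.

After op 1 (write(1)): arr=[1 _ _ _] head=0 tail=1 count=1
After op 2 (write(4)): arr=[1 4 _ _] head=0 tail=2 count=2
After op 3 (read()): arr=[1 4 _ _] head=1 tail=2 count=1
After op 4 (write(6)): arr=[1 4 6 _] head=1 tail=3 count=2
After op 5 (write(9)): arr=[1 4 6 9] head=1 tail=0 count=3
After op 6 (peek()): arr=[1 4 6 9] head=1 tail=0 count=3
After op 7 (write(12)): arr=[12 4 6 9] head=1 tail=1 count=4
After op 8 (write(22)): arr=[12 22 6 9] head=2 tail=2 count=4
After op 9 (write(19)): arr=[12 22 19 9] head=3 tail=3 count=4
After op 10 (write(3)): arr=[12 22 19 3] head=0 tail=0 count=4
After op 11 (read()): arr=[12 22 19 3] head=1 tail=0 count=3

Answer: 8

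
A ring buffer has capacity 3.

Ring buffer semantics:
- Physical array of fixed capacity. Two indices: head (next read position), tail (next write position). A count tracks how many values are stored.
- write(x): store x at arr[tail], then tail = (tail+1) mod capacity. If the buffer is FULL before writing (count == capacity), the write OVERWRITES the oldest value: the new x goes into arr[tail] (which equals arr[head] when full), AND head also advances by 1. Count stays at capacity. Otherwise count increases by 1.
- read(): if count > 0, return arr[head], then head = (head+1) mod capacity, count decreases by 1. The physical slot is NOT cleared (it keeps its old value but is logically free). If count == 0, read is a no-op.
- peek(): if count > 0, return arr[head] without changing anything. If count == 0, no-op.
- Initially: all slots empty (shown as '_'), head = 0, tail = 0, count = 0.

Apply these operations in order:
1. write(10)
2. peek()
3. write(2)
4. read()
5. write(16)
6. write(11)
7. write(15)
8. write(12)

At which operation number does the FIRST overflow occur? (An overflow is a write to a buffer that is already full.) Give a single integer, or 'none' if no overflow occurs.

Answer: 7

Derivation:
After op 1 (write(10)): arr=[10 _ _] head=0 tail=1 count=1
After op 2 (peek()): arr=[10 _ _] head=0 tail=1 count=1
After op 3 (write(2)): arr=[10 2 _] head=0 tail=2 count=2
After op 4 (read()): arr=[10 2 _] head=1 tail=2 count=1
After op 5 (write(16)): arr=[10 2 16] head=1 tail=0 count=2
After op 6 (write(11)): arr=[11 2 16] head=1 tail=1 count=3
After op 7 (write(15)): arr=[11 15 16] head=2 tail=2 count=3
After op 8 (write(12)): arr=[11 15 12] head=0 tail=0 count=3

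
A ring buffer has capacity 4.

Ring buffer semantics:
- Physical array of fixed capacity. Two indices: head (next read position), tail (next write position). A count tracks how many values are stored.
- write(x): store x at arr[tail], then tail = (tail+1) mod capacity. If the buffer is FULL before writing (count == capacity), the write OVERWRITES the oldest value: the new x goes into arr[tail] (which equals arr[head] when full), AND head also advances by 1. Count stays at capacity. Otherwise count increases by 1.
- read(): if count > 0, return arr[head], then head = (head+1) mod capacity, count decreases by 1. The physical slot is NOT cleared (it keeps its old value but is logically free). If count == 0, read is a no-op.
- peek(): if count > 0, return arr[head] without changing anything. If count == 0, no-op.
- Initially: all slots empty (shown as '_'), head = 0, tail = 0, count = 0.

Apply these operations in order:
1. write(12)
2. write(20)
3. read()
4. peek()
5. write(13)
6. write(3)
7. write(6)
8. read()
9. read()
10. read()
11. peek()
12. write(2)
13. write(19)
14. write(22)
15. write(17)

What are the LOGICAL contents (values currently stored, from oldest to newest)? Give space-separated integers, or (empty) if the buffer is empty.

After op 1 (write(12)): arr=[12 _ _ _] head=0 tail=1 count=1
After op 2 (write(20)): arr=[12 20 _ _] head=0 tail=2 count=2
After op 3 (read()): arr=[12 20 _ _] head=1 tail=2 count=1
After op 4 (peek()): arr=[12 20 _ _] head=1 tail=2 count=1
After op 5 (write(13)): arr=[12 20 13 _] head=1 tail=3 count=2
After op 6 (write(3)): arr=[12 20 13 3] head=1 tail=0 count=3
After op 7 (write(6)): arr=[6 20 13 3] head=1 tail=1 count=4
After op 8 (read()): arr=[6 20 13 3] head=2 tail=1 count=3
After op 9 (read()): arr=[6 20 13 3] head=3 tail=1 count=2
After op 10 (read()): arr=[6 20 13 3] head=0 tail=1 count=1
After op 11 (peek()): arr=[6 20 13 3] head=0 tail=1 count=1
After op 12 (write(2)): arr=[6 2 13 3] head=0 tail=2 count=2
After op 13 (write(19)): arr=[6 2 19 3] head=0 tail=3 count=3
After op 14 (write(22)): arr=[6 2 19 22] head=0 tail=0 count=4
After op 15 (write(17)): arr=[17 2 19 22] head=1 tail=1 count=4

Answer: 2 19 22 17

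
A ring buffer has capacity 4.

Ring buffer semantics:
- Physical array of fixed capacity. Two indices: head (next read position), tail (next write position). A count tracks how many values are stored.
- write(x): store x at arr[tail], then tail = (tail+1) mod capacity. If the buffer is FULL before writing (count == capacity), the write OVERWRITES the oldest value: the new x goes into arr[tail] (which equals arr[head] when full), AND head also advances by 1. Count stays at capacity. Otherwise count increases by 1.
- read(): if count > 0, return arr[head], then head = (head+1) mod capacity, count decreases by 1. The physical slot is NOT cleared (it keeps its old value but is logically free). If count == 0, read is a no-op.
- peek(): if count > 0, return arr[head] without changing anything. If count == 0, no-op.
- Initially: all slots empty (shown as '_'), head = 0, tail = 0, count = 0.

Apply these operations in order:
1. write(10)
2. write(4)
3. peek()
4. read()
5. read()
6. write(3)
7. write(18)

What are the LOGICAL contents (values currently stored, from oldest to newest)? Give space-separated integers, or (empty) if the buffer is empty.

After op 1 (write(10)): arr=[10 _ _ _] head=0 tail=1 count=1
After op 2 (write(4)): arr=[10 4 _ _] head=0 tail=2 count=2
After op 3 (peek()): arr=[10 4 _ _] head=0 tail=2 count=2
After op 4 (read()): arr=[10 4 _ _] head=1 tail=2 count=1
After op 5 (read()): arr=[10 4 _ _] head=2 tail=2 count=0
After op 6 (write(3)): arr=[10 4 3 _] head=2 tail=3 count=1
After op 7 (write(18)): arr=[10 4 3 18] head=2 tail=0 count=2

Answer: 3 18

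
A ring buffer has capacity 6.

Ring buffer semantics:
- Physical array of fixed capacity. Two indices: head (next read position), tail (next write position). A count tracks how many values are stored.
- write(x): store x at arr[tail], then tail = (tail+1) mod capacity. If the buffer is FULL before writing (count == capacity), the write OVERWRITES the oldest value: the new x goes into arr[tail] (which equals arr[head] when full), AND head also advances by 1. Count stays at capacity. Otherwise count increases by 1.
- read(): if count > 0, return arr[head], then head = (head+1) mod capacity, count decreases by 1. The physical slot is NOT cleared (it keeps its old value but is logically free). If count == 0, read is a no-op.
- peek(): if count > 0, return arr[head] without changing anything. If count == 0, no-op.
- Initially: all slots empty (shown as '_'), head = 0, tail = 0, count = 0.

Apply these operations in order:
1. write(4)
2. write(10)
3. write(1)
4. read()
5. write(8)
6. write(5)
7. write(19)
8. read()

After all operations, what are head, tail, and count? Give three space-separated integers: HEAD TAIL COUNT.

After op 1 (write(4)): arr=[4 _ _ _ _ _] head=0 tail=1 count=1
After op 2 (write(10)): arr=[4 10 _ _ _ _] head=0 tail=2 count=2
After op 3 (write(1)): arr=[4 10 1 _ _ _] head=0 tail=3 count=3
After op 4 (read()): arr=[4 10 1 _ _ _] head=1 tail=3 count=2
After op 5 (write(8)): arr=[4 10 1 8 _ _] head=1 tail=4 count=3
After op 6 (write(5)): arr=[4 10 1 8 5 _] head=1 tail=5 count=4
After op 7 (write(19)): arr=[4 10 1 8 5 19] head=1 tail=0 count=5
After op 8 (read()): arr=[4 10 1 8 5 19] head=2 tail=0 count=4

Answer: 2 0 4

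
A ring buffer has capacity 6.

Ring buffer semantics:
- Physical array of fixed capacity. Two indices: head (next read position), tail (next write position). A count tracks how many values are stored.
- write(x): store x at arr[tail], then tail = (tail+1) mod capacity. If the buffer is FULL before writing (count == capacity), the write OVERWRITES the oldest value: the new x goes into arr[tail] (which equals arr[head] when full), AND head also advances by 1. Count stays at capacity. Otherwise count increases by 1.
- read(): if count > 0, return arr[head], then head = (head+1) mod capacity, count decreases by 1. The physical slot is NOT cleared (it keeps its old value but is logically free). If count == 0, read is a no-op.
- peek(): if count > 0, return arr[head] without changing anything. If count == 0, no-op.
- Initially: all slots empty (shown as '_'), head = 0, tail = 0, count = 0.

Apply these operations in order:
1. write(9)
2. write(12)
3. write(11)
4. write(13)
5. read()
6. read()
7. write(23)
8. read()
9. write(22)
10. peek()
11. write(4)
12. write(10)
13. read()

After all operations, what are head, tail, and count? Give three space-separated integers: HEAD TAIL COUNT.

Answer: 4 2 4

Derivation:
After op 1 (write(9)): arr=[9 _ _ _ _ _] head=0 tail=1 count=1
After op 2 (write(12)): arr=[9 12 _ _ _ _] head=0 tail=2 count=2
After op 3 (write(11)): arr=[9 12 11 _ _ _] head=0 tail=3 count=3
After op 4 (write(13)): arr=[9 12 11 13 _ _] head=0 tail=4 count=4
After op 5 (read()): arr=[9 12 11 13 _ _] head=1 tail=4 count=3
After op 6 (read()): arr=[9 12 11 13 _ _] head=2 tail=4 count=2
After op 7 (write(23)): arr=[9 12 11 13 23 _] head=2 tail=5 count=3
After op 8 (read()): arr=[9 12 11 13 23 _] head=3 tail=5 count=2
After op 9 (write(22)): arr=[9 12 11 13 23 22] head=3 tail=0 count=3
After op 10 (peek()): arr=[9 12 11 13 23 22] head=3 tail=0 count=3
After op 11 (write(4)): arr=[4 12 11 13 23 22] head=3 tail=1 count=4
After op 12 (write(10)): arr=[4 10 11 13 23 22] head=3 tail=2 count=5
After op 13 (read()): arr=[4 10 11 13 23 22] head=4 tail=2 count=4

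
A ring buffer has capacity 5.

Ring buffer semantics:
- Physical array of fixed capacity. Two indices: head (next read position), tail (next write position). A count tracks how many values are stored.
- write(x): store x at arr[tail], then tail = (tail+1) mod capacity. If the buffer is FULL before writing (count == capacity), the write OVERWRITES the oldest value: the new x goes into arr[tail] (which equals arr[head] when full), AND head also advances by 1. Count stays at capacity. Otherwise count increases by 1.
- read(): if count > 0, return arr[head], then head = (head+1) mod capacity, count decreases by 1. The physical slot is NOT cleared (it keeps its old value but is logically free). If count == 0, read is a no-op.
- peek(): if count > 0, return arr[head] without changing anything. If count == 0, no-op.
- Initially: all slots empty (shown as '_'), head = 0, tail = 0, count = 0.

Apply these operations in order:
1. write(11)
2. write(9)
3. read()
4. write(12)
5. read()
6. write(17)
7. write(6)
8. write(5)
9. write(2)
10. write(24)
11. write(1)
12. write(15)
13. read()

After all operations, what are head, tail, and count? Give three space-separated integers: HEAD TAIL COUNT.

Answer: 1 0 4

Derivation:
After op 1 (write(11)): arr=[11 _ _ _ _] head=0 tail=1 count=1
After op 2 (write(9)): arr=[11 9 _ _ _] head=0 tail=2 count=2
After op 3 (read()): arr=[11 9 _ _ _] head=1 tail=2 count=1
After op 4 (write(12)): arr=[11 9 12 _ _] head=1 tail=3 count=2
After op 5 (read()): arr=[11 9 12 _ _] head=2 tail=3 count=1
After op 6 (write(17)): arr=[11 9 12 17 _] head=2 tail=4 count=2
After op 7 (write(6)): arr=[11 9 12 17 6] head=2 tail=0 count=3
After op 8 (write(5)): arr=[5 9 12 17 6] head=2 tail=1 count=4
After op 9 (write(2)): arr=[5 2 12 17 6] head=2 tail=2 count=5
After op 10 (write(24)): arr=[5 2 24 17 6] head=3 tail=3 count=5
After op 11 (write(1)): arr=[5 2 24 1 6] head=4 tail=4 count=5
After op 12 (write(15)): arr=[5 2 24 1 15] head=0 tail=0 count=5
After op 13 (read()): arr=[5 2 24 1 15] head=1 tail=0 count=4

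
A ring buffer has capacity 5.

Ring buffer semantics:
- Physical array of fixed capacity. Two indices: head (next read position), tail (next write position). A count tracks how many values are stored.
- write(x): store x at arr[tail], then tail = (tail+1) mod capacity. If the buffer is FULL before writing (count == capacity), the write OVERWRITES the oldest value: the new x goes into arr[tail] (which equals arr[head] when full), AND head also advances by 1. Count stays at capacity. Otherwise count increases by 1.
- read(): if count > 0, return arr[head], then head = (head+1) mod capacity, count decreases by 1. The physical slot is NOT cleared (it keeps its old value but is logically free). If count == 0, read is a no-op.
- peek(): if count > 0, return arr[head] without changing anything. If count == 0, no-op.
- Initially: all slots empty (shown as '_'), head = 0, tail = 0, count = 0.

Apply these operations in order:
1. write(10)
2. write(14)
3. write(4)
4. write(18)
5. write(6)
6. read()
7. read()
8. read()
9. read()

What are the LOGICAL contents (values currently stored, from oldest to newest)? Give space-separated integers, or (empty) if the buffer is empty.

After op 1 (write(10)): arr=[10 _ _ _ _] head=0 tail=1 count=1
After op 2 (write(14)): arr=[10 14 _ _ _] head=0 tail=2 count=2
After op 3 (write(4)): arr=[10 14 4 _ _] head=0 tail=3 count=3
After op 4 (write(18)): arr=[10 14 4 18 _] head=0 tail=4 count=4
After op 5 (write(6)): arr=[10 14 4 18 6] head=0 tail=0 count=5
After op 6 (read()): arr=[10 14 4 18 6] head=1 tail=0 count=4
After op 7 (read()): arr=[10 14 4 18 6] head=2 tail=0 count=3
After op 8 (read()): arr=[10 14 4 18 6] head=3 tail=0 count=2
After op 9 (read()): arr=[10 14 4 18 6] head=4 tail=0 count=1

Answer: 6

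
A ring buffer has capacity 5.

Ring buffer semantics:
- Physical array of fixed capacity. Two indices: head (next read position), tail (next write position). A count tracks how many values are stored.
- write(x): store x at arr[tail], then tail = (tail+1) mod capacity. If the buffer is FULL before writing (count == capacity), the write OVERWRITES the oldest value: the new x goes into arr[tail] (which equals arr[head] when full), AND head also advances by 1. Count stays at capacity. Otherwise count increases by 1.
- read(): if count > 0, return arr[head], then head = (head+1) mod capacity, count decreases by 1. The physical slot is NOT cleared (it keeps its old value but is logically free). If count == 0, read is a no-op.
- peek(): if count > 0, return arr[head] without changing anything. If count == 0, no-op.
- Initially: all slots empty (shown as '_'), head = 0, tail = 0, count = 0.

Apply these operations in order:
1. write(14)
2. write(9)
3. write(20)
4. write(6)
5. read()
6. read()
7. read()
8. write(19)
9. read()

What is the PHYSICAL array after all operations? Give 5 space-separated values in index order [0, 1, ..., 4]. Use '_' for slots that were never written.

Answer: 14 9 20 6 19

Derivation:
After op 1 (write(14)): arr=[14 _ _ _ _] head=0 tail=1 count=1
After op 2 (write(9)): arr=[14 9 _ _ _] head=0 tail=2 count=2
After op 3 (write(20)): arr=[14 9 20 _ _] head=0 tail=3 count=3
After op 4 (write(6)): arr=[14 9 20 6 _] head=0 tail=4 count=4
After op 5 (read()): arr=[14 9 20 6 _] head=1 tail=4 count=3
After op 6 (read()): arr=[14 9 20 6 _] head=2 tail=4 count=2
After op 7 (read()): arr=[14 9 20 6 _] head=3 tail=4 count=1
After op 8 (write(19)): arr=[14 9 20 6 19] head=3 tail=0 count=2
After op 9 (read()): arr=[14 9 20 6 19] head=4 tail=0 count=1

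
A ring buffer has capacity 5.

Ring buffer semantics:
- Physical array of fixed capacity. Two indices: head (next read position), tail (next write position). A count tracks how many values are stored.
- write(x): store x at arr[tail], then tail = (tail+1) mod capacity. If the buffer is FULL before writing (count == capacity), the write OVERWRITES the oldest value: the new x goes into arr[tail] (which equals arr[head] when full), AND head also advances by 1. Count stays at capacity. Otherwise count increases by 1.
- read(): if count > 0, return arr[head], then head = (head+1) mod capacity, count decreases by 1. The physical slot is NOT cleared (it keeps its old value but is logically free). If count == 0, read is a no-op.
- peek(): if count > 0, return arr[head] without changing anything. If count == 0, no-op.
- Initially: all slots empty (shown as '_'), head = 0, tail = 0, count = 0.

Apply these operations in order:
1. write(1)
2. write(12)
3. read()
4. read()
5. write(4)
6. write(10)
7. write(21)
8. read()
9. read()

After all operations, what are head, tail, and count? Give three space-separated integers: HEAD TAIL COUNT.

After op 1 (write(1)): arr=[1 _ _ _ _] head=0 tail=1 count=1
After op 2 (write(12)): arr=[1 12 _ _ _] head=0 tail=2 count=2
After op 3 (read()): arr=[1 12 _ _ _] head=1 tail=2 count=1
After op 4 (read()): arr=[1 12 _ _ _] head=2 tail=2 count=0
After op 5 (write(4)): arr=[1 12 4 _ _] head=2 tail=3 count=1
After op 6 (write(10)): arr=[1 12 4 10 _] head=2 tail=4 count=2
After op 7 (write(21)): arr=[1 12 4 10 21] head=2 tail=0 count=3
After op 8 (read()): arr=[1 12 4 10 21] head=3 tail=0 count=2
After op 9 (read()): arr=[1 12 4 10 21] head=4 tail=0 count=1

Answer: 4 0 1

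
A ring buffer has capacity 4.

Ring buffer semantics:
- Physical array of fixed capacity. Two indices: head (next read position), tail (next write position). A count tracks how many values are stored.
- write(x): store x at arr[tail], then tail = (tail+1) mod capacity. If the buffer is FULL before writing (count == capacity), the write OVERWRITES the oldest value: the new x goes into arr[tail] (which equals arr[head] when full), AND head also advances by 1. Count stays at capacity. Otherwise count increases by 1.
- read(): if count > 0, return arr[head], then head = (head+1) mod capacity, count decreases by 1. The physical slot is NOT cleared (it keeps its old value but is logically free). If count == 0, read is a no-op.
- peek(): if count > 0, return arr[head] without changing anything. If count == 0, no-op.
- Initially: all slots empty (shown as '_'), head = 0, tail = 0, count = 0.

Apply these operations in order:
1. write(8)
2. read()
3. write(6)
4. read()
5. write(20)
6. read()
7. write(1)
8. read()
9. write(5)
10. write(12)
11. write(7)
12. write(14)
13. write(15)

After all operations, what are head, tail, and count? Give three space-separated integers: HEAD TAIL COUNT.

After op 1 (write(8)): arr=[8 _ _ _] head=0 tail=1 count=1
After op 2 (read()): arr=[8 _ _ _] head=1 tail=1 count=0
After op 3 (write(6)): arr=[8 6 _ _] head=1 tail=2 count=1
After op 4 (read()): arr=[8 6 _ _] head=2 tail=2 count=0
After op 5 (write(20)): arr=[8 6 20 _] head=2 tail=3 count=1
After op 6 (read()): arr=[8 6 20 _] head=3 tail=3 count=0
After op 7 (write(1)): arr=[8 6 20 1] head=3 tail=0 count=1
After op 8 (read()): arr=[8 6 20 1] head=0 tail=0 count=0
After op 9 (write(5)): arr=[5 6 20 1] head=0 tail=1 count=1
After op 10 (write(12)): arr=[5 12 20 1] head=0 tail=2 count=2
After op 11 (write(7)): arr=[5 12 7 1] head=0 tail=3 count=3
After op 12 (write(14)): arr=[5 12 7 14] head=0 tail=0 count=4
After op 13 (write(15)): arr=[15 12 7 14] head=1 tail=1 count=4

Answer: 1 1 4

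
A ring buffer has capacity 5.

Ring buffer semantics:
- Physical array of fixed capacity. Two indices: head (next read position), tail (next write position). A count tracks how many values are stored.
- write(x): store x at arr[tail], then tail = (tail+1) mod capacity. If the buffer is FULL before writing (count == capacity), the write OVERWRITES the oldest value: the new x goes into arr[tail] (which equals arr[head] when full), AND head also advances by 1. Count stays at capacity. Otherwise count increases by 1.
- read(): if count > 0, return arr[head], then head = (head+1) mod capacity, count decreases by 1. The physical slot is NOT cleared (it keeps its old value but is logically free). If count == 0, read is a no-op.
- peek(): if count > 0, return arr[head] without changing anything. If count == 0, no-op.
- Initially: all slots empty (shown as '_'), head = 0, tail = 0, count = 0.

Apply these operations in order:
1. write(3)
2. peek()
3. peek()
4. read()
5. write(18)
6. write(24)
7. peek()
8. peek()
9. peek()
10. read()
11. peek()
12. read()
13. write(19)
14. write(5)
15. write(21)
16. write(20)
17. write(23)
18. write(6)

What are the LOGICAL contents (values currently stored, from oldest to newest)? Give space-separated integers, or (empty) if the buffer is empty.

Answer: 5 21 20 23 6

Derivation:
After op 1 (write(3)): arr=[3 _ _ _ _] head=0 tail=1 count=1
After op 2 (peek()): arr=[3 _ _ _ _] head=0 tail=1 count=1
After op 3 (peek()): arr=[3 _ _ _ _] head=0 tail=1 count=1
After op 4 (read()): arr=[3 _ _ _ _] head=1 tail=1 count=0
After op 5 (write(18)): arr=[3 18 _ _ _] head=1 tail=2 count=1
After op 6 (write(24)): arr=[3 18 24 _ _] head=1 tail=3 count=2
After op 7 (peek()): arr=[3 18 24 _ _] head=1 tail=3 count=2
After op 8 (peek()): arr=[3 18 24 _ _] head=1 tail=3 count=2
After op 9 (peek()): arr=[3 18 24 _ _] head=1 tail=3 count=2
After op 10 (read()): arr=[3 18 24 _ _] head=2 tail=3 count=1
After op 11 (peek()): arr=[3 18 24 _ _] head=2 tail=3 count=1
After op 12 (read()): arr=[3 18 24 _ _] head=3 tail=3 count=0
After op 13 (write(19)): arr=[3 18 24 19 _] head=3 tail=4 count=1
After op 14 (write(5)): arr=[3 18 24 19 5] head=3 tail=0 count=2
After op 15 (write(21)): arr=[21 18 24 19 5] head=3 tail=1 count=3
After op 16 (write(20)): arr=[21 20 24 19 5] head=3 tail=2 count=4
After op 17 (write(23)): arr=[21 20 23 19 5] head=3 tail=3 count=5
After op 18 (write(6)): arr=[21 20 23 6 5] head=4 tail=4 count=5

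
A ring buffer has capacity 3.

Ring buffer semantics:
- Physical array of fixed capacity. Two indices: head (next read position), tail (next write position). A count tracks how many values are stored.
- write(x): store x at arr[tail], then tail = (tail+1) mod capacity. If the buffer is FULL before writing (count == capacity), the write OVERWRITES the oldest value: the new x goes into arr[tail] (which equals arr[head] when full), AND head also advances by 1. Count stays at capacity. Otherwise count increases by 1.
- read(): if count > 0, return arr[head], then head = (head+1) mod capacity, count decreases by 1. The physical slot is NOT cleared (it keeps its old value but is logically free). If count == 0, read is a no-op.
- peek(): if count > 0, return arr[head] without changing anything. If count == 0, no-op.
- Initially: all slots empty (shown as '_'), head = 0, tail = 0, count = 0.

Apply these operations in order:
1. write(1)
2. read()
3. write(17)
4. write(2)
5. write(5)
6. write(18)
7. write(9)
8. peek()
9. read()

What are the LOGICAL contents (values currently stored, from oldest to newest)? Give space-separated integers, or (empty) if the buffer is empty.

Answer: 18 9

Derivation:
After op 1 (write(1)): arr=[1 _ _] head=0 tail=1 count=1
After op 2 (read()): arr=[1 _ _] head=1 tail=1 count=0
After op 3 (write(17)): arr=[1 17 _] head=1 tail=2 count=1
After op 4 (write(2)): arr=[1 17 2] head=1 tail=0 count=2
After op 5 (write(5)): arr=[5 17 2] head=1 tail=1 count=3
After op 6 (write(18)): arr=[5 18 2] head=2 tail=2 count=3
After op 7 (write(9)): arr=[5 18 9] head=0 tail=0 count=3
After op 8 (peek()): arr=[5 18 9] head=0 tail=0 count=3
After op 9 (read()): arr=[5 18 9] head=1 tail=0 count=2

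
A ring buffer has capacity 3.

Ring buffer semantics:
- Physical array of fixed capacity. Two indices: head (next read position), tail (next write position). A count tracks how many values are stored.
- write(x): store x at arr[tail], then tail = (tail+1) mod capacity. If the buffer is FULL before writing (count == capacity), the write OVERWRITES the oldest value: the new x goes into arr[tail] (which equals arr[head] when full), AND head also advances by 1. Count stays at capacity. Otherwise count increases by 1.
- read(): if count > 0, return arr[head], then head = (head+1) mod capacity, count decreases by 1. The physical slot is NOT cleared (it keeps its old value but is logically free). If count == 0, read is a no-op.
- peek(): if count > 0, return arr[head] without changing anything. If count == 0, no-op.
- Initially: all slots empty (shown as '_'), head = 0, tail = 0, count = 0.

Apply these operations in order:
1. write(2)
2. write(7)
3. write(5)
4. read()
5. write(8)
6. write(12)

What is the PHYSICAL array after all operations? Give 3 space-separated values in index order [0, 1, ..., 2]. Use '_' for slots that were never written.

After op 1 (write(2)): arr=[2 _ _] head=0 tail=1 count=1
After op 2 (write(7)): arr=[2 7 _] head=0 tail=2 count=2
After op 3 (write(5)): arr=[2 7 5] head=0 tail=0 count=3
After op 4 (read()): arr=[2 7 5] head=1 tail=0 count=2
After op 5 (write(8)): arr=[8 7 5] head=1 tail=1 count=3
After op 6 (write(12)): arr=[8 12 5] head=2 tail=2 count=3

Answer: 8 12 5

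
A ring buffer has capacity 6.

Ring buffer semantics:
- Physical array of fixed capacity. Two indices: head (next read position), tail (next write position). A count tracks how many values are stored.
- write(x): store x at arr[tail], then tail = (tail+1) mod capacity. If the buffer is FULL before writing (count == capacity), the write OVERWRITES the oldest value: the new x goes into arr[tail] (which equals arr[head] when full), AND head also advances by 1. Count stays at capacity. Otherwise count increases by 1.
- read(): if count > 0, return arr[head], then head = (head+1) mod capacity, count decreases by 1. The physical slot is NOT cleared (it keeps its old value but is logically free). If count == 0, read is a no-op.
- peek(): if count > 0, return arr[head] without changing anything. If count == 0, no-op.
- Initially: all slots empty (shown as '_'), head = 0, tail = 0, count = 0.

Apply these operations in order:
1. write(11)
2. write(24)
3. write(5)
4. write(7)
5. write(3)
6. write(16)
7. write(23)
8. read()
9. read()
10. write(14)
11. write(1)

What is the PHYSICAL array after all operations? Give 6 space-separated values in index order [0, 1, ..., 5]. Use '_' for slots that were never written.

Answer: 23 14 1 7 3 16

Derivation:
After op 1 (write(11)): arr=[11 _ _ _ _ _] head=0 tail=1 count=1
After op 2 (write(24)): arr=[11 24 _ _ _ _] head=0 tail=2 count=2
After op 3 (write(5)): arr=[11 24 5 _ _ _] head=0 tail=3 count=3
After op 4 (write(7)): arr=[11 24 5 7 _ _] head=0 tail=4 count=4
After op 5 (write(3)): arr=[11 24 5 7 3 _] head=0 tail=5 count=5
After op 6 (write(16)): arr=[11 24 5 7 3 16] head=0 tail=0 count=6
After op 7 (write(23)): arr=[23 24 5 7 3 16] head=1 tail=1 count=6
After op 8 (read()): arr=[23 24 5 7 3 16] head=2 tail=1 count=5
After op 9 (read()): arr=[23 24 5 7 3 16] head=3 tail=1 count=4
After op 10 (write(14)): arr=[23 14 5 7 3 16] head=3 tail=2 count=5
After op 11 (write(1)): arr=[23 14 1 7 3 16] head=3 tail=3 count=6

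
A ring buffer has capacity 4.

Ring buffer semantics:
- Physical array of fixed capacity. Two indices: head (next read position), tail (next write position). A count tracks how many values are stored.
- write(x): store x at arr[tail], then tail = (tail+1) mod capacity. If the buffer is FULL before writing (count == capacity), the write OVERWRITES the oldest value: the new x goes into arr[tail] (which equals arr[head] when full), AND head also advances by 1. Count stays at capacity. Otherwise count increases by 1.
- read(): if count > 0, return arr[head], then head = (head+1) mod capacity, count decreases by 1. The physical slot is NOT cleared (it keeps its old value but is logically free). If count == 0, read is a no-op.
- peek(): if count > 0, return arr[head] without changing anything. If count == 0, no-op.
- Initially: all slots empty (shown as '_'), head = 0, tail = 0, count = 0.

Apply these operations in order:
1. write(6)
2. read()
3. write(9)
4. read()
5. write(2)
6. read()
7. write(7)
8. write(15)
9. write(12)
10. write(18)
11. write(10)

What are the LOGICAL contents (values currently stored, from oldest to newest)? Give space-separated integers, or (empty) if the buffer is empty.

Answer: 15 12 18 10

Derivation:
After op 1 (write(6)): arr=[6 _ _ _] head=0 tail=1 count=1
After op 2 (read()): arr=[6 _ _ _] head=1 tail=1 count=0
After op 3 (write(9)): arr=[6 9 _ _] head=1 tail=2 count=1
After op 4 (read()): arr=[6 9 _ _] head=2 tail=2 count=0
After op 5 (write(2)): arr=[6 9 2 _] head=2 tail=3 count=1
After op 6 (read()): arr=[6 9 2 _] head=3 tail=3 count=0
After op 7 (write(7)): arr=[6 9 2 7] head=3 tail=0 count=1
After op 8 (write(15)): arr=[15 9 2 7] head=3 tail=1 count=2
After op 9 (write(12)): arr=[15 12 2 7] head=3 tail=2 count=3
After op 10 (write(18)): arr=[15 12 18 7] head=3 tail=3 count=4
After op 11 (write(10)): arr=[15 12 18 10] head=0 tail=0 count=4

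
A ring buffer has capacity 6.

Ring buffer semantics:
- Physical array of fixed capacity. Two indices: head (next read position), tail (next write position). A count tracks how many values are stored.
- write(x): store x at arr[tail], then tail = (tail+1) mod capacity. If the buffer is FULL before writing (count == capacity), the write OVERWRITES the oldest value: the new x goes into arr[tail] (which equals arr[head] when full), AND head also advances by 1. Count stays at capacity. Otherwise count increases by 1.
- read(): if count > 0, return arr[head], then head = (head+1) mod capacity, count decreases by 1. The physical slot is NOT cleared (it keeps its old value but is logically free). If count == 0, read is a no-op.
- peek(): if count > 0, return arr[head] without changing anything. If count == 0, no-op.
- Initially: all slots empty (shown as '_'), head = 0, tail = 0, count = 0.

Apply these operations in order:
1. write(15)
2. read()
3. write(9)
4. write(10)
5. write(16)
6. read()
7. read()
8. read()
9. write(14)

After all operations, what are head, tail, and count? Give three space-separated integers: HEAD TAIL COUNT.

After op 1 (write(15)): arr=[15 _ _ _ _ _] head=0 tail=1 count=1
After op 2 (read()): arr=[15 _ _ _ _ _] head=1 tail=1 count=0
After op 3 (write(9)): arr=[15 9 _ _ _ _] head=1 tail=2 count=1
After op 4 (write(10)): arr=[15 9 10 _ _ _] head=1 tail=3 count=2
After op 5 (write(16)): arr=[15 9 10 16 _ _] head=1 tail=4 count=3
After op 6 (read()): arr=[15 9 10 16 _ _] head=2 tail=4 count=2
After op 7 (read()): arr=[15 9 10 16 _ _] head=3 tail=4 count=1
After op 8 (read()): arr=[15 9 10 16 _ _] head=4 tail=4 count=0
After op 9 (write(14)): arr=[15 9 10 16 14 _] head=4 tail=5 count=1

Answer: 4 5 1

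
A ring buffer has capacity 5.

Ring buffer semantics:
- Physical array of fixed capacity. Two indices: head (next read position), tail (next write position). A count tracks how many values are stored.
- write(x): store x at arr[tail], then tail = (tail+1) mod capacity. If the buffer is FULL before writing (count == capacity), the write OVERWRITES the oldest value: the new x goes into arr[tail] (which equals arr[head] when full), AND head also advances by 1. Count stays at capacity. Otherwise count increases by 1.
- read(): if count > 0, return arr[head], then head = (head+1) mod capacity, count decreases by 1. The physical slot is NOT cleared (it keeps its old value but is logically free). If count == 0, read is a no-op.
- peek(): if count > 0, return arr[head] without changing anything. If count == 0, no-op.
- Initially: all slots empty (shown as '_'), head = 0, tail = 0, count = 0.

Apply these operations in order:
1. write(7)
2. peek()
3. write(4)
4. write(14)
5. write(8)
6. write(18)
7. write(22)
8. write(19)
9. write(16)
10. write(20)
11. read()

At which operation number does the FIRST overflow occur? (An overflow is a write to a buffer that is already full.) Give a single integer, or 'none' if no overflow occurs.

Answer: 7

Derivation:
After op 1 (write(7)): arr=[7 _ _ _ _] head=0 tail=1 count=1
After op 2 (peek()): arr=[7 _ _ _ _] head=0 tail=1 count=1
After op 3 (write(4)): arr=[7 4 _ _ _] head=0 tail=2 count=2
After op 4 (write(14)): arr=[7 4 14 _ _] head=0 tail=3 count=3
After op 5 (write(8)): arr=[7 4 14 8 _] head=0 tail=4 count=4
After op 6 (write(18)): arr=[7 4 14 8 18] head=0 tail=0 count=5
After op 7 (write(22)): arr=[22 4 14 8 18] head=1 tail=1 count=5
After op 8 (write(19)): arr=[22 19 14 8 18] head=2 tail=2 count=5
After op 9 (write(16)): arr=[22 19 16 8 18] head=3 tail=3 count=5
After op 10 (write(20)): arr=[22 19 16 20 18] head=4 tail=4 count=5
After op 11 (read()): arr=[22 19 16 20 18] head=0 tail=4 count=4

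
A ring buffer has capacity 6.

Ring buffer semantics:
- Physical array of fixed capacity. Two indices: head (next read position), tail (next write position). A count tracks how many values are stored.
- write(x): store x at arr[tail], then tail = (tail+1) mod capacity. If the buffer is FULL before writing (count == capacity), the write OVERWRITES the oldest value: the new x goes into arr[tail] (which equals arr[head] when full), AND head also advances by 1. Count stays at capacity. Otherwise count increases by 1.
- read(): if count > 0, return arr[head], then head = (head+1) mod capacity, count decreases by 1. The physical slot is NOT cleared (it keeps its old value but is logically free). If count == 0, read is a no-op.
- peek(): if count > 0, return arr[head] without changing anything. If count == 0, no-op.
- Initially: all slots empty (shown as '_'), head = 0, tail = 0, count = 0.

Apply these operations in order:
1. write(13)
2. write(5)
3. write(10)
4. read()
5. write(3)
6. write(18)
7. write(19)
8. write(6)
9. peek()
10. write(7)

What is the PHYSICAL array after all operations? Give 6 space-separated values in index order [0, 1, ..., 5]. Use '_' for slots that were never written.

Answer: 6 7 10 3 18 19

Derivation:
After op 1 (write(13)): arr=[13 _ _ _ _ _] head=0 tail=1 count=1
After op 2 (write(5)): arr=[13 5 _ _ _ _] head=0 tail=2 count=2
After op 3 (write(10)): arr=[13 5 10 _ _ _] head=0 tail=3 count=3
After op 4 (read()): arr=[13 5 10 _ _ _] head=1 tail=3 count=2
After op 5 (write(3)): arr=[13 5 10 3 _ _] head=1 tail=4 count=3
After op 6 (write(18)): arr=[13 5 10 3 18 _] head=1 tail=5 count=4
After op 7 (write(19)): arr=[13 5 10 3 18 19] head=1 tail=0 count=5
After op 8 (write(6)): arr=[6 5 10 3 18 19] head=1 tail=1 count=6
After op 9 (peek()): arr=[6 5 10 3 18 19] head=1 tail=1 count=6
After op 10 (write(7)): arr=[6 7 10 3 18 19] head=2 tail=2 count=6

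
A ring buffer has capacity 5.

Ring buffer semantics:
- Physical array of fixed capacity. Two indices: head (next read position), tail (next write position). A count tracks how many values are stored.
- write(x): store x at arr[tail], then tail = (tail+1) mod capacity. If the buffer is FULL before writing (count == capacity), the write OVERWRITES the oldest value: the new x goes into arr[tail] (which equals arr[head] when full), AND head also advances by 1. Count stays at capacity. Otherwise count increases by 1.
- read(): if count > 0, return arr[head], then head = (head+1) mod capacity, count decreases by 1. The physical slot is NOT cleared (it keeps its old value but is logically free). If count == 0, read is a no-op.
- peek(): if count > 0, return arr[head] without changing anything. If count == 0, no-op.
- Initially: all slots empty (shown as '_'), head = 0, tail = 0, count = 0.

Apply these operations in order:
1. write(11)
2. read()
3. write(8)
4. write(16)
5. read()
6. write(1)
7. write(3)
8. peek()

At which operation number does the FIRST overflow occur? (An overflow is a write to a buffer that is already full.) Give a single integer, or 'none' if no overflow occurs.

Answer: none

Derivation:
After op 1 (write(11)): arr=[11 _ _ _ _] head=0 tail=1 count=1
After op 2 (read()): arr=[11 _ _ _ _] head=1 tail=1 count=0
After op 3 (write(8)): arr=[11 8 _ _ _] head=1 tail=2 count=1
After op 4 (write(16)): arr=[11 8 16 _ _] head=1 tail=3 count=2
After op 5 (read()): arr=[11 8 16 _ _] head=2 tail=3 count=1
After op 6 (write(1)): arr=[11 8 16 1 _] head=2 tail=4 count=2
After op 7 (write(3)): arr=[11 8 16 1 3] head=2 tail=0 count=3
After op 8 (peek()): arr=[11 8 16 1 3] head=2 tail=0 count=3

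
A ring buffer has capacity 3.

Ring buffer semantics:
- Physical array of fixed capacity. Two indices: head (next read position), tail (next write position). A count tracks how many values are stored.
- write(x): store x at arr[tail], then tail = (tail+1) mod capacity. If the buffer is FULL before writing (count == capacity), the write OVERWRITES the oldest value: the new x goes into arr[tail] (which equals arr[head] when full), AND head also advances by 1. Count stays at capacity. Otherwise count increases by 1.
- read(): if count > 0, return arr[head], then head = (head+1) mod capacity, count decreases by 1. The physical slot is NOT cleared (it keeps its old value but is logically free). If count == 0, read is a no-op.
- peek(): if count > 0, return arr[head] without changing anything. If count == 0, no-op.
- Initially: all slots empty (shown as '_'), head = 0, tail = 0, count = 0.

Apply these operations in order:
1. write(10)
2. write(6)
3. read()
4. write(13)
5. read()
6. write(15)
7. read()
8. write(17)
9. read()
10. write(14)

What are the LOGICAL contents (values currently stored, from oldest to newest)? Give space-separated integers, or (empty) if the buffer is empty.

After op 1 (write(10)): arr=[10 _ _] head=0 tail=1 count=1
After op 2 (write(6)): arr=[10 6 _] head=0 tail=2 count=2
After op 3 (read()): arr=[10 6 _] head=1 tail=2 count=1
After op 4 (write(13)): arr=[10 6 13] head=1 tail=0 count=2
After op 5 (read()): arr=[10 6 13] head=2 tail=0 count=1
After op 6 (write(15)): arr=[15 6 13] head=2 tail=1 count=2
After op 7 (read()): arr=[15 6 13] head=0 tail=1 count=1
After op 8 (write(17)): arr=[15 17 13] head=0 tail=2 count=2
After op 9 (read()): arr=[15 17 13] head=1 tail=2 count=1
After op 10 (write(14)): arr=[15 17 14] head=1 tail=0 count=2

Answer: 17 14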